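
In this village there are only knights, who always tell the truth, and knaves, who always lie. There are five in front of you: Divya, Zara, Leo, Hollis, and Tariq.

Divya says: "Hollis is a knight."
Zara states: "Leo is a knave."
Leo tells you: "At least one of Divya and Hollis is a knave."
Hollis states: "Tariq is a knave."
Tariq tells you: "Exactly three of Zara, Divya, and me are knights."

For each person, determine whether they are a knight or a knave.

Consider Divya. Suppose Divya is a knave.
Then no assignment of the remaining roles makes every statement match its speaker's type — contradiction.
So Divya is a knight.
Consider Zara. Suppose Zara is a knave.
Then no assignment of the remaining roles makes every statement match its speaker's type — contradiction.
So Zara is a knight.
Consider Leo. Suppose Leo is a knight.
Then Zara's statement comes out false, contradicting Zara being a knight.
So Leo is a knave.
Consider Hollis. Suppose Hollis is a knave.
Then Divya's statement comes out false, contradicting Divya being a knight.
So Hollis is a knight.
Consider Tariq. Suppose Tariq is a knight.
Then Hollis's statement comes out false, contradicting Hollis being a knight.
So Tariq is a knave.

Divya: knight, Zara: knight, Leo: knave, Hollis: knight, Tariq: knave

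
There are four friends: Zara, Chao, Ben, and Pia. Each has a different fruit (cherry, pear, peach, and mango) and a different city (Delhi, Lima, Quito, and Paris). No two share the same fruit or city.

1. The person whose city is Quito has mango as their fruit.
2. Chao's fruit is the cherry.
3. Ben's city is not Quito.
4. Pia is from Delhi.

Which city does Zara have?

Quito

With clues 1–4, Delhi, Lima, and Paris are impossible for Zara's city.
That leaves Quito.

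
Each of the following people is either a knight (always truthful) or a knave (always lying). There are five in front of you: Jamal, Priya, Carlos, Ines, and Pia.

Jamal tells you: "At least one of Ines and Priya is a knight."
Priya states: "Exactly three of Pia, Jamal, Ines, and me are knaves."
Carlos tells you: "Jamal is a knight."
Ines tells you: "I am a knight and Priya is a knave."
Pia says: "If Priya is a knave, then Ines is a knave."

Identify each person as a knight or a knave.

Jamal: knight, Priya: knave, Carlos: knight, Ines: knight, Pia: knave

Consider Jamal. Suppose Jamal is a knave.
Then no assignment of the remaining roles makes every statement match its speaker's type — contradiction.
So Jamal is a knight.
With that fixed, Carlos's statement is true, so Carlos is a knight.
Consider Priya. Suppose Priya is a knight.
Then Priya's own statement would have to be true, but it can't be — contradiction.
So Priya is a knave.
Consider Ines. Suppose Ines is a knave.
Then Jamal's statement comes out false, contradicting Jamal being a knight.
So Ines is a knight.
With that fixed, Pia's statement is false, so Pia is a knave.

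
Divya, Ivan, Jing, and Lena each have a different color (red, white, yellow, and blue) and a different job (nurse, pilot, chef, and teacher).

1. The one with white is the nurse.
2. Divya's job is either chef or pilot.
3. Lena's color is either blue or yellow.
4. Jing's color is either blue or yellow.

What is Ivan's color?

With clues 1–4, blue, red, and yellow are impossible for Ivan's color.
That leaves white.

white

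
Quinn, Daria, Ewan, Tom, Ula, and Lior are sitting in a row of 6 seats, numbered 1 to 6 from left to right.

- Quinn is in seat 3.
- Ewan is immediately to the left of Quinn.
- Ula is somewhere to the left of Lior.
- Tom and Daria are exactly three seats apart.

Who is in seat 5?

With clue 1, Quinn is ruled out for seat 5.
With clues 1–2, Ewan is ruled out for seat 5.
With clues 1–4, Daria, Lior, and Tom are ruled out for seat 5.
So seat 5 is Ula.

Ula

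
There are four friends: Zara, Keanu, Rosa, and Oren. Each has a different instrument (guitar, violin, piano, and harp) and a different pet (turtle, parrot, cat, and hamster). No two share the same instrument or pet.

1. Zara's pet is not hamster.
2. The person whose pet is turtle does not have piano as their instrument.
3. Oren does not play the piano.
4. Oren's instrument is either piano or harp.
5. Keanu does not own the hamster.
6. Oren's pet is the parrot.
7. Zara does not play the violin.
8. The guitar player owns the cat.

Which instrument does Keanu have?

violin

With clues 1–4, harp is impossible for Keanu's instrument.
With clues 1–8, guitar and piano are impossible for Keanu's instrument.
That leaves violin.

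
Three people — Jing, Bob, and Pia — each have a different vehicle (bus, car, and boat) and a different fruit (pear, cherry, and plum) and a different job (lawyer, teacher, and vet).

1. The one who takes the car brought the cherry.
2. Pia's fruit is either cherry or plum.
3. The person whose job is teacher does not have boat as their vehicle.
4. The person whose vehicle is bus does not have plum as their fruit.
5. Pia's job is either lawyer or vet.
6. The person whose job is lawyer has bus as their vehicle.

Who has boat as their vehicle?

With clues 1–6, Bob and Jing are impossible for the one with vehicle boat.
That leaves Pia.

Pia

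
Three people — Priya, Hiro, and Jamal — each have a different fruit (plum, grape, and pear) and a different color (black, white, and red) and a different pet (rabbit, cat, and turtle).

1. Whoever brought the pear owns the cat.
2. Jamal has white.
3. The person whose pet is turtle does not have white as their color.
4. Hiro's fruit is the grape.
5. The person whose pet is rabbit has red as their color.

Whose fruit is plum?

Priya

With clues 1–4, Hiro is impossible for the one with fruit plum.
With clues 1–5, Jamal is impossible for the one with fruit plum.
That leaves Priya.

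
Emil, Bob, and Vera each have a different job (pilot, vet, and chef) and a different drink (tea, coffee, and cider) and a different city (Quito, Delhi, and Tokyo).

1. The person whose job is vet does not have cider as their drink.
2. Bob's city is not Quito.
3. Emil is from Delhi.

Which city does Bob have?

With clues 1–2, Quito is impossible for Bob's city.
With clues 1–3, Delhi is impossible for Bob's city.
That leaves Tokyo.

Tokyo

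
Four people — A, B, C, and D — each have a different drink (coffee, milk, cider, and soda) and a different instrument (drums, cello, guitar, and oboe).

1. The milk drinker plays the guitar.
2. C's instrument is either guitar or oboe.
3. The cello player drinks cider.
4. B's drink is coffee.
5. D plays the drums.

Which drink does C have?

milk

With clues 1–3, cider is impossible for C's drink.
With clues 1–4, coffee is impossible for C's drink.
With clues 1–5, soda is impossible for C's drink.
That leaves milk.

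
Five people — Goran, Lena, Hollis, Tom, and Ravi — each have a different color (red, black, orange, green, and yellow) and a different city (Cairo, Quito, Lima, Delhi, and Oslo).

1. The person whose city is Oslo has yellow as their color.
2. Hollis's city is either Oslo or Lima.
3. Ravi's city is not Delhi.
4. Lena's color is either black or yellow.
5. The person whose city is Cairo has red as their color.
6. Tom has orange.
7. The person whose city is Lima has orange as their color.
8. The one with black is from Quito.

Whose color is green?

Goran

With clues 1–4, Lena is impossible for the one with color green.
With clues 1–6, Tom is impossible for the one with color green.
With clues 1–7, Hollis is impossible for the one with color green.
With clues 1–8, Ravi is impossible for the one with color green.
That leaves Goran.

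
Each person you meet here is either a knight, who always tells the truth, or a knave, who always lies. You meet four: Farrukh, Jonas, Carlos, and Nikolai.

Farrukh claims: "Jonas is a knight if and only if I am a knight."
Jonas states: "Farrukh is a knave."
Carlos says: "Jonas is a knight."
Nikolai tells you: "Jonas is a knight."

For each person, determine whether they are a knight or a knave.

Consider Farrukh. Suppose Farrukh is a knight.
Then no assignment of the remaining roles makes every statement match its speaker's type — contradiction.
So Farrukh is a knave.
With that fixed, Jonas's statement is true, so Jonas is a knight.
With that fixed, Carlos's statement is true, so Carlos is a knight.
With that fixed, Nikolai's statement is true, so Nikolai is a knight.

Farrukh: knave, Jonas: knight, Carlos: knight, Nikolai: knight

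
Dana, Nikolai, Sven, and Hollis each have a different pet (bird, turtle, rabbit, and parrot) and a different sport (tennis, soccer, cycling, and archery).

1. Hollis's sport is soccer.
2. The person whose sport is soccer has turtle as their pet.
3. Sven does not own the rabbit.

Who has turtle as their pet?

With clues 1–2, Dana, Nikolai, and Sven are impossible for the one with pet turtle.
That leaves Hollis.

Hollis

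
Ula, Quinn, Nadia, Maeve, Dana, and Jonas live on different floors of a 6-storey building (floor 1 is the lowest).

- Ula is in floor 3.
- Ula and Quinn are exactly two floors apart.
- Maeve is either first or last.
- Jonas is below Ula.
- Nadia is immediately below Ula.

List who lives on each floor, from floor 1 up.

Jonas, Nadia, Ula, Dana, Quinn, Maeve

From clue 1: Ula → floor 3.
From clues 1–2: Quinn is in {1,5}.
From clues 1–5: Jonas → floor 1, Nadia → floor 2, Dana → floor 4, Quinn → floor 5, Maeve → floor 6.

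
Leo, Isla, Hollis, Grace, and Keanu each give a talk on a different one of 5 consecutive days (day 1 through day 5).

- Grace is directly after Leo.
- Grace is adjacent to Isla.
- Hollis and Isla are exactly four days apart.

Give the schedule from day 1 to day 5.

From clue 1: Leo is in {1,2,3,4}.
From clues 1–2: Leo is in {1,2,3}.
From clues 1–3: Hollis → day 1, Keanu → day 2, Leo → day 3, Grace → day 4, Isla → day 5.

Hollis, Keanu, Leo, Grace, Isla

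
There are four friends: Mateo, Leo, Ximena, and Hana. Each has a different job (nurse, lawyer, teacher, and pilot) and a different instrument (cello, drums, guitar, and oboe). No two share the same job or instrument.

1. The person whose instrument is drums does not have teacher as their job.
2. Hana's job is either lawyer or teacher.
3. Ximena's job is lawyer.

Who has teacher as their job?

With clues 1–3, Leo, Mateo, and Ximena are impossible for the one with job teacher.
That leaves Hana.

Hana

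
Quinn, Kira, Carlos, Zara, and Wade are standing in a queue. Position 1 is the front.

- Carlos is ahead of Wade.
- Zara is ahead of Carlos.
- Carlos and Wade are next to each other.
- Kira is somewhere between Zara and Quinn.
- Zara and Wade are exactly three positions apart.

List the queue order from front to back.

From clue 1: Carlos is in {1,2,3,4}.
From clues 1–2: Carlos is in {2,3,4}.
From clues 1–4: Kira is in {2,4}.
From clues 1–5: Zara → position 1, Kira → position 2, Carlos → position 3, Wade → position 4, Quinn → position 5.

Zara, Kira, Carlos, Wade, Quinn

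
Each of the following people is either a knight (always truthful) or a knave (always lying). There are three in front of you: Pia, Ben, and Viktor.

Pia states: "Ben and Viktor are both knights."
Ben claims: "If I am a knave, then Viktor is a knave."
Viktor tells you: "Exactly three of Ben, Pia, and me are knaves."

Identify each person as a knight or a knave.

Pia: knave, Ben: knight, Viktor: knave

Consider Pia. Suppose Pia is a knight.
Then no assignment of the remaining roles makes every statement match its speaker's type — contradiction.
So Pia is a knave.
Consider Ben. Suppose Ben is a knave.
Then whichever role Viktor has, Viktor's statement has the wrong truth value — contradiction.
So Ben is a knight.
With that fixed, Viktor's statement is false, so Viktor is a knave.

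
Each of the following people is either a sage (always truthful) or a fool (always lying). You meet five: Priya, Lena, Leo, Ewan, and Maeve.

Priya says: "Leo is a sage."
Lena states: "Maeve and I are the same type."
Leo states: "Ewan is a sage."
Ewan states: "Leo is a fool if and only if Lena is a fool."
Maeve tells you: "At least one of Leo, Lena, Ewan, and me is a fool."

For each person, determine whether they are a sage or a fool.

Priya: fool, Lena: sage, Leo: fool, Ewan: fool, Maeve: sage

Consider Priya. Suppose Priya is a sage.
Then no assignment of the remaining roles makes every statement match its speaker's type — contradiction.
So Priya is a fool.
Consider Lena. Suppose Lena is a fool.
Then no assignment of the remaining roles makes every statement match its speaker's type — contradiction.
So Lena is a sage.
Consider Leo. Suppose Leo is a sage.
Then Priya's statement comes out true, contradicting Priya being a fool.
So Leo is a fool.
With that fixed, Ewan's statement is false, so Ewan is a fool.
With that fixed, Maeve's statement is true, so Maeve is a sage.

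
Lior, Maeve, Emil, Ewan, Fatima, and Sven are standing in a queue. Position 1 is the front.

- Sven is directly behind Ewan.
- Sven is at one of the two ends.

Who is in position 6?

With clue 1, Ewan is ruled out for position 6.
With clues 1–2, Emil, Fatima, Lior, and Maeve are ruled out for position 6.
So position 6 is Sven.

Sven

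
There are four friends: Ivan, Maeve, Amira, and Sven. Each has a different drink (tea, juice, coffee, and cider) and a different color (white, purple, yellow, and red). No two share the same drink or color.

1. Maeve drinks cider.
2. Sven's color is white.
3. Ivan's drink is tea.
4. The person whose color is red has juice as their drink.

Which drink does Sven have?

coffee

Clue 1 rules out cider for Sven's drink.
With clues 1–3, tea is impossible for Sven's drink.
With clues 1–4, juice is impossible for Sven's drink.
That leaves coffee.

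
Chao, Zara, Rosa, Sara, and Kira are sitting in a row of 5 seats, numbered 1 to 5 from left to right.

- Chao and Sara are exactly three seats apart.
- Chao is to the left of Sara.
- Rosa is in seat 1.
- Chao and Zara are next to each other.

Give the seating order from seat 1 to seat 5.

Rosa, Chao, Zara, Kira, Sara

From clue 1: Chao is in {1,2,4,5}.
From clues 1–2: Chao is in {1,2}.
From clues 1–3: Rosa → seat 1, Chao → seat 2, Sara → seat 5.
From clues 1–4: Zara → seat 3, Kira → seat 4.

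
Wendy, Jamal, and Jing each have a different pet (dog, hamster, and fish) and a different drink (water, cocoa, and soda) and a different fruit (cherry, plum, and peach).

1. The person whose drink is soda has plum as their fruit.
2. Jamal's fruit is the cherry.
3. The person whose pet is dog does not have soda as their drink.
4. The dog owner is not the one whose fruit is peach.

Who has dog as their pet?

With clues 1–4, Jing and Wendy are impossible for the one with pet dog.
That leaves Jamal.

Jamal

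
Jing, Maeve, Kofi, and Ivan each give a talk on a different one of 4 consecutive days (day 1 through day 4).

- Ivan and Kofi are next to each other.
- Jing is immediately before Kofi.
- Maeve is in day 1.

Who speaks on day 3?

With clues 1–2, Jing and Maeve are ruled out for day 3.
With clues 1–3, Ivan is ruled out for day 3.
So day 3 is Kofi.

Kofi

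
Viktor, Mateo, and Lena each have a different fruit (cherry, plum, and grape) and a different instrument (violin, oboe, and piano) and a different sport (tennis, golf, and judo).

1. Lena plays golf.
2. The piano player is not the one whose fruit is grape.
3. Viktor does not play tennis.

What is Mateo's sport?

Clue 1 rules out golf for Mateo's sport.
With clues 1–3, judo is impossible for Mateo's sport.
That leaves tennis.

tennis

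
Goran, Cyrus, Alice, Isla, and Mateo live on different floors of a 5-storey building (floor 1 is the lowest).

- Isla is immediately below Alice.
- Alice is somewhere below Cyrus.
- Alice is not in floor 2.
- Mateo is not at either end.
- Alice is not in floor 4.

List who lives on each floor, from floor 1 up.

Goran, Isla, Alice, Mateo, Cyrus

From clue 1: Alice is in {2,3,4,5}.
From clues 1–2: Cyrus is in {3,4,5}.
From clues 1–3: Cyrus is in {4,5}.
From clues 1–4: Goran → floor 1, Cyrus → floor 5.
From clues 1–5: Isla → floor 2, Alice → floor 3, Mateo → floor 4.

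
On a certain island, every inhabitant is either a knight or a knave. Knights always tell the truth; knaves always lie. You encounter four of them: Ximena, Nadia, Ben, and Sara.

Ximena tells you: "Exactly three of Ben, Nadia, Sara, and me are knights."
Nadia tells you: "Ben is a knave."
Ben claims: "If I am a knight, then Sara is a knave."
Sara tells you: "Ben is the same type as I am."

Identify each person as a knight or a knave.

Consider Ximena. Suppose Ximena is a knight.
Then no assignment of the remaining roles makes every statement match its speaker's type — contradiction.
So Ximena is a knave.
Consider Nadia. Suppose Nadia is a knight.
Then no assignment of the remaining roles makes every statement match its speaker's type — contradiction.
So Nadia is a knave.
Consider Ben. Suppose Ben is a knave.
Then Nadia's statement comes out true, contradicting Nadia being a knave.
So Ben is a knight.
Consider Sara. Suppose Sara is a knight.
Then Ben's statement comes out false, contradicting Ben being a knight.
So Sara is a knave.

Ximena: knave, Nadia: knave, Ben: knight, Sara: knave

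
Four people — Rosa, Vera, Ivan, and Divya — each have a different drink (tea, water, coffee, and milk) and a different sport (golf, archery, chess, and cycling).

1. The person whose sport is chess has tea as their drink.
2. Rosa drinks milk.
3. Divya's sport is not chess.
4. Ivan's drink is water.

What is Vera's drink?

tea

With clues 1–2, milk is impossible for Vera's drink.
With clues 1–4, coffee and water are impossible for Vera's drink.
That leaves tea.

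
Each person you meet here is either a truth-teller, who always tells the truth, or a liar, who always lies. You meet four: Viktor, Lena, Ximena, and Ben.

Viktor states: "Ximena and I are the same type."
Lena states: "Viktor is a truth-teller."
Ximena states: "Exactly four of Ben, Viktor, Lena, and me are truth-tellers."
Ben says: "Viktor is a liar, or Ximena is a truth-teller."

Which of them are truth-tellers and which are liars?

Consider Viktor. Suppose Viktor is a liar.
Then no assignment of the remaining roles makes every statement match its speaker's type — contradiction.
So Viktor is a truth-teller.
With that fixed, Lena's statement is true, so Lena is a truth-teller.
Consider Ximena. Suppose Ximena is a liar.
Then Viktor's statement comes out false, contradicting Viktor being a truth-teller.
So Ximena is a truth-teller.
With that fixed, Ben's statement is true, so Ben is a truth-teller.

Viktor: truth-teller, Lena: truth-teller, Ximena: truth-teller, Ben: truth-teller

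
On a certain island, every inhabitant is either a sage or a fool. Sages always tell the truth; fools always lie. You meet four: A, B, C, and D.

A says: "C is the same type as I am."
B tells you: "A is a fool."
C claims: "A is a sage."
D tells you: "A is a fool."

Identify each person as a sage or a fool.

A: sage, B: fool, C: sage, D: fool

Consider A. Suppose A is a fool.
Then no assignment of the remaining roles makes every statement match its speaker's type — contradiction.
So A is a sage.
With that fixed, B's statement is false, so B is a fool.
With that fixed, C's statement is true, so C is a sage.
With that fixed, D's statement is false, so D is a fool.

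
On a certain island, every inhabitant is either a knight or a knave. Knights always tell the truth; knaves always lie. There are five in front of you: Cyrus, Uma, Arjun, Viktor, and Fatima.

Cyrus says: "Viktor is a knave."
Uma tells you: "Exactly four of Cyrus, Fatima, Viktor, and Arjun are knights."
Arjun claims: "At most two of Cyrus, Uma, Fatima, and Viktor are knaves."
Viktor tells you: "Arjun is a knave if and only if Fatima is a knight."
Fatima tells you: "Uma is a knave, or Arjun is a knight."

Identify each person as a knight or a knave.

Consider Cyrus. Suppose Cyrus is a knave.
Then no assignment of the remaining roles makes every statement match its speaker's type — contradiction.
So Cyrus is a knight.
Consider Uma. Suppose Uma is a knight.
Then no assignment of the remaining roles makes every statement match its speaker's type — contradiction.
So Uma is a knave.
With that fixed, Fatima's statement is true, so Fatima is a knight.
With that fixed, Arjun's statement is true, so Arjun is a knight.
With that fixed, Viktor's statement is false, so Viktor is a knave.

Cyrus: knight, Uma: knave, Arjun: knight, Viktor: knave, Fatima: knight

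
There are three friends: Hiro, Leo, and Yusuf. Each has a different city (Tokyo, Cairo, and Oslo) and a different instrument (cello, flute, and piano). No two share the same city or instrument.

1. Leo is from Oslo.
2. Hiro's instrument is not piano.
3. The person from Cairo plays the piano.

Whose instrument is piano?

Yusuf

With clues 1–2, Hiro is impossible for the one with instrument piano.
With clues 1–3, Leo is impossible for the one with instrument piano.
That leaves Yusuf.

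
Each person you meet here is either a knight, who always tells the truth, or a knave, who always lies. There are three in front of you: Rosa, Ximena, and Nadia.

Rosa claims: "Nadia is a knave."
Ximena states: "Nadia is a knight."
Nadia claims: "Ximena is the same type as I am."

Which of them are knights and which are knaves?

Consider Rosa. Suppose Rosa is a knight.
Then no assignment of the remaining roles makes every statement match its speaker's type — contradiction.
So Rosa is a knave.
Consider Ximena. Suppose Ximena is a knave.
Then whichever role Nadia has, Nadia's statement has the wrong truth value — contradiction.
So Ximena is a knight.
Consider Nadia. Suppose Nadia is a knave.
Then Rosa's statement comes out true, contradicting Rosa being a knave.
So Nadia is a knight.

Rosa: knave, Ximena: knight, Nadia: knight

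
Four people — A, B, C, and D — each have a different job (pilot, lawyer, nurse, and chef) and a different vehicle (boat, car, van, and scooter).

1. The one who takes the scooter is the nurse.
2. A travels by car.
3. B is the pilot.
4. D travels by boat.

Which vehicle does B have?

van

With clues 1–2, car is impossible for B's vehicle.
With clues 1–3, scooter is impossible for B's vehicle.
With clues 1–4, boat is impossible for B's vehicle.
That leaves van.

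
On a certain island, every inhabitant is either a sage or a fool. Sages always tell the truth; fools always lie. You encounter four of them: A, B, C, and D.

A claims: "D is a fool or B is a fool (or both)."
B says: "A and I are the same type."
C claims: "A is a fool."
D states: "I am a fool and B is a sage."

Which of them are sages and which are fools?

Consider A. Suppose A is a fool.
Then whichever role B has, B's statement has the wrong truth value — contradiction.
So A is a sage.
With that fixed, C's statement is false, so C is a fool.
Consider B. Suppose B is a sage.
Then whichever role D has, D's statement has the wrong truth value — contradiction.
So B is a fool.
With that fixed, D's statement is false, so D is a fool.

A: sage, B: fool, C: fool, D: fool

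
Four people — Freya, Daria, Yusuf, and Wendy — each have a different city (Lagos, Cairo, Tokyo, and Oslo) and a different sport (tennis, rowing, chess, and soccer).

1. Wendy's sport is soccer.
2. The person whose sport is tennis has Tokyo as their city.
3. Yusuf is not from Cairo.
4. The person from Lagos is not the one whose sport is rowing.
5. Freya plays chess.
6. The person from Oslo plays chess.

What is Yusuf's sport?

tennis

Clue 1 rules out soccer for Yusuf's sport.
With clues 1–5, chess is impossible for Yusuf's sport.
With clues 1–6, rowing is impossible for Yusuf's sport.
That leaves tennis.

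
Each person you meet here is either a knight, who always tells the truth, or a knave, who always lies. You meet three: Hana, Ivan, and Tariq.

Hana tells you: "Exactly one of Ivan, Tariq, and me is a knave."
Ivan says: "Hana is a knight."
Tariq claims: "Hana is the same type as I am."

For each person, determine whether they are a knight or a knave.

Consider Hana. Suppose Hana is a knave.
Then whichever role Tariq has, Tariq's statement has the wrong truth value — contradiction.
So Hana is a knight.
With that fixed, Ivan's statement is true, so Ivan is a knight.
Consider Tariq. Suppose Tariq is a knight.
Then Hana's statement comes out false, contradicting Hana being a knight.
So Tariq is a knave.

Hana: knight, Ivan: knight, Tariq: knave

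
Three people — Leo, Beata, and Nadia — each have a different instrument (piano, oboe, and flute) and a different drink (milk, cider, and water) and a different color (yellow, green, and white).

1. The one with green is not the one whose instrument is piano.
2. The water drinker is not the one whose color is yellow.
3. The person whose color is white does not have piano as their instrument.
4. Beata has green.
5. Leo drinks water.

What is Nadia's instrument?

piano

With clues 1–5, flute and oboe are impossible for Nadia's instrument.
That leaves piano.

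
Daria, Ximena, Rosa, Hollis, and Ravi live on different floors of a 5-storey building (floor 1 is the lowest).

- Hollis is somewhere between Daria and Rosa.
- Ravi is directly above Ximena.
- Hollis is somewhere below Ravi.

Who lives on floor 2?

With clues 1–2, Daria and Rosa are ruled out for floor 2.
With clues 1–3, Ravi and Ximena are ruled out for floor 2.
So floor 2 is Hollis.

Hollis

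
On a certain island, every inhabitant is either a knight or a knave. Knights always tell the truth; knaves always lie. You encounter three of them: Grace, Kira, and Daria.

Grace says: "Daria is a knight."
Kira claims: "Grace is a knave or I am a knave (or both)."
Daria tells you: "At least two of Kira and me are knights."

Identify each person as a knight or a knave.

Grace: knave, Kira: knight, Daria: knave

Consider Grace. Suppose Grace is a knight.
Then whichever role Kira has, Kira's statement has the wrong truth value — contradiction.
So Grace is a knave.
With that fixed, Kira's statement is true, so Kira is a knight.
Consider Daria. Suppose Daria is a knight.
Then Grace's statement comes out true, contradicting Grace being a knave.
So Daria is a knave.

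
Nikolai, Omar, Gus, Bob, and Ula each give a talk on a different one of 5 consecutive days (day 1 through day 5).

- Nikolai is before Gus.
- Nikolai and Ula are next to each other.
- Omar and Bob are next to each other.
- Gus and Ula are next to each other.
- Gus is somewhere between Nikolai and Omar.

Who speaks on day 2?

Ula

With clues 1–2, Gus is ruled out for day 2.
With clues 1–4, Nikolai is ruled out for day 2.
With clues 1–5, Bob and Omar are ruled out for day 2.
So day 2 is Ula.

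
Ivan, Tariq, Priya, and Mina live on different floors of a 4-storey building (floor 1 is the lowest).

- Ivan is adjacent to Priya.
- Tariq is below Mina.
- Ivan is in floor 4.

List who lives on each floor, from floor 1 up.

Tariq, Mina, Priya, Ivan

From clues 1–2: Tariq is in {1,3}.
From clues 1–3: Tariq → floor 1, Mina → floor 2, Priya → floor 3, Ivan → floor 4.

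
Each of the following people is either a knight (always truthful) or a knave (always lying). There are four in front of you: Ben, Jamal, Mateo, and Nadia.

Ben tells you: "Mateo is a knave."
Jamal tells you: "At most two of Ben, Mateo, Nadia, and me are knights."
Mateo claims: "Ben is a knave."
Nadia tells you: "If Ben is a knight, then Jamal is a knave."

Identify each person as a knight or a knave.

Consider Ben. Suppose Ben is a knave.
Then no assignment of the remaining roles makes every statement match its speaker's type — contradiction.
So Ben is a knight.
With that fixed, Mateo's statement is false, so Mateo is a knave.
Consider Jamal. Suppose Jamal is a knave.
Then Jamal's own statement would have to be false, but it can't be — contradiction.
So Jamal is a knight.
With that fixed, Nadia's statement is false, so Nadia is a knave.

Ben: knight, Jamal: knight, Mateo: knave, Nadia: knave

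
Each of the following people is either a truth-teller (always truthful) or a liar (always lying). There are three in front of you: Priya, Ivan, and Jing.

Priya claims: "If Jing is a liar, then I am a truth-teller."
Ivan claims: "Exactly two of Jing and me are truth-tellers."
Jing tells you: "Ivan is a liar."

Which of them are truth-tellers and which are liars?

Consider Priya. Suppose Priya is a liar.
Then no assignment of the remaining roles makes every statement match its speaker's type — contradiction.
So Priya is a truth-teller.
Consider Ivan. Suppose Ivan is a truth-teller.
Then no assignment of the remaining roles makes every statement match its speaker's type — contradiction.
So Ivan is a liar.
With that fixed, Jing's statement is true, so Jing is a truth-teller.

Priya: truth-teller, Ivan: liar, Jing: truth-teller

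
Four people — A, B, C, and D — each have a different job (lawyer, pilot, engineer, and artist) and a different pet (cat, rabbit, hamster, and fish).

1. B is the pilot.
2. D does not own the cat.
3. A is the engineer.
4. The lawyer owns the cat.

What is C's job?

lawyer

Clue 1 rules out pilot for C's job.
With clues 1–3, engineer is impossible for C's job.
With clues 1–4, artist is impossible for C's job.
That leaves lawyer.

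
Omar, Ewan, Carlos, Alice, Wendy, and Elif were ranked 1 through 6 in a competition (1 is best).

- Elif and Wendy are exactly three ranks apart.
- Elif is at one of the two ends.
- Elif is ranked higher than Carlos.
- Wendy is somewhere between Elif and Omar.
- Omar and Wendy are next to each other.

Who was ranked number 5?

Omar

With clues 1–2, Elif and Wendy are ruled out for rank 5.
With clues 1–5, Alice, Carlos, and Ewan are ruled out for rank 5.
So rank 5 is Omar.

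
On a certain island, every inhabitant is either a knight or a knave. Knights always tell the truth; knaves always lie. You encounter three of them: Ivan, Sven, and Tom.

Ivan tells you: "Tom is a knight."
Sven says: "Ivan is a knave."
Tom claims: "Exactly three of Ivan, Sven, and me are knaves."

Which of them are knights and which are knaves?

Consider Ivan. Suppose Ivan is a knight.
Then no assignment of the remaining roles makes every statement match its speaker's type — contradiction.
So Ivan is a knave.
With that fixed, Sven's statement is true, so Sven is a knight.
With that fixed, Tom's statement is false, so Tom is a knave.

Ivan: knave, Sven: knight, Tom: knave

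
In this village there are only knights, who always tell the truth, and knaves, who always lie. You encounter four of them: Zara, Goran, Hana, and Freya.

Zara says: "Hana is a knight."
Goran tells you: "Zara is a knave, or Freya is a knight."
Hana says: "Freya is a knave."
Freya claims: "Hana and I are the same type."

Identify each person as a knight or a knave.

Zara: knight, Goran: knave, Hana: knight, Freya: knave

Consider Zara. Suppose Zara is a knave.
Then no assignment of the remaining roles makes every statement match its speaker's type — contradiction.
So Zara is a knight.
Consider Goran. Suppose Goran is a knight.
Then no assignment of the remaining roles makes every statement match its speaker's type — contradiction.
So Goran is a knave.
Consider Hana. Suppose Hana is a knave.
Then Zara's statement comes out false, contradicting Zara being a knight.
So Hana is a knight.
Consider Freya. Suppose Freya is a knight.
Then Goran's statement comes out true, contradicting Goran being a knave.
So Freya is a knave.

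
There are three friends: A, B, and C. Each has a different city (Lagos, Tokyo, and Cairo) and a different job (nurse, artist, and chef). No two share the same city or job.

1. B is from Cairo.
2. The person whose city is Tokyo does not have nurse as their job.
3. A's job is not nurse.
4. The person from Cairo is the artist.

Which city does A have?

Clue 1 rules out Cairo for A's city.
With clues 1–4, Lagos is impossible for A's city.
That leaves Tokyo.

Tokyo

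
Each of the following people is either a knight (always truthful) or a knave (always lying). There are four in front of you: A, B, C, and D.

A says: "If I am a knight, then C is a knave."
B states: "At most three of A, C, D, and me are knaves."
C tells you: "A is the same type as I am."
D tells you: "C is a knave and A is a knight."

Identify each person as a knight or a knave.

Consider A. Suppose A is a knave.
Then A's own statement would have to be false, but it can't be — contradiction.
So A is a knight.
With that fixed, B's statement is true, so B is a knight.
Consider C. Suppose C is a knight.
Then A's statement comes out false, contradicting A being a knight.
So C is a knave.
With that fixed, D's statement is true, so D is a knight.

A: knight, B: knight, C: knave, D: knight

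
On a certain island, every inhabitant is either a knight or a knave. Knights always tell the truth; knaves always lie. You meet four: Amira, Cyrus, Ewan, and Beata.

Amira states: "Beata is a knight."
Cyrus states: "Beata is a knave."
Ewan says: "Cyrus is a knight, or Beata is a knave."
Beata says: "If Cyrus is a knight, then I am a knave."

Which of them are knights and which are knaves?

Consider Amira. Suppose Amira is a knave.
Then no assignment of the remaining roles makes every statement match its speaker's type — contradiction.
So Amira is a knight.
Consider Cyrus. Suppose Cyrus is a knight.
Then whichever role Beata has, Beata's statement has the wrong truth value — contradiction.
So Cyrus is a knave.
With that fixed, Beata's statement is true, so Beata is a knight.
With that fixed, Ewan's statement is false, so Ewan is a knave.

Amira: knight, Cyrus: knave, Ewan: knave, Beata: knight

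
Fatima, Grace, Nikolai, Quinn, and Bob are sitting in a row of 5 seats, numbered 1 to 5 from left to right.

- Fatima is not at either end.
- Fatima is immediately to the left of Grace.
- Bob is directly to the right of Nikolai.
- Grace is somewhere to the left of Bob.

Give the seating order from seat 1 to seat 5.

Quinn, Fatima, Grace, Nikolai, Bob

From clue 1: Fatima is in {2,3,4}.
From clues 1–4: Quinn → seat 1, Fatima → seat 2, Grace → seat 3, Nikolai → seat 4, Bob → seat 5.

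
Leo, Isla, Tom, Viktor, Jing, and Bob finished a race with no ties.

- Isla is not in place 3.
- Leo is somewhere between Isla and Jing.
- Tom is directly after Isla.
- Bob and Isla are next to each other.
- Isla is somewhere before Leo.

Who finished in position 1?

Bob

With clues 1–2, Leo is ruled out for place 1.
With clues 1–3, Tom is ruled out for place 1.
With clues 1–4, Isla is ruled out for place 1.
With clues 1–5, Jing and Viktor are ruled out for place 1.
So place 1 is Bob.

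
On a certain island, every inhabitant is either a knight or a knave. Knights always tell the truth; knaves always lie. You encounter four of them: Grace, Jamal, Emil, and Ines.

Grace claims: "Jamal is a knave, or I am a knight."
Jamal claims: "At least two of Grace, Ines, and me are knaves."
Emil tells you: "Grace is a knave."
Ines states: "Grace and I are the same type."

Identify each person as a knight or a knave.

Grace: knight, Jamal: knave, Emil: knave, Ines: knight

Consider Grace. Suppose Grace is a knave.
Then whichever role Ines has, Ines's statement has the wrong truth value — contradiction.
So Grace is a knight.
With that fixed, Emil's statement is false, so Emil is a knave.
Consider Jamal. Suppose Jamal is a knight.
Then Jamal's own statement would have to be true, but it can't be — contradiction.
So Jamal is a knave.
Consider Ines. Suppose Ines is a knave.
Then Jamal's statement comes out true, contradicting Jamal being a knave.
So Ines is a knight.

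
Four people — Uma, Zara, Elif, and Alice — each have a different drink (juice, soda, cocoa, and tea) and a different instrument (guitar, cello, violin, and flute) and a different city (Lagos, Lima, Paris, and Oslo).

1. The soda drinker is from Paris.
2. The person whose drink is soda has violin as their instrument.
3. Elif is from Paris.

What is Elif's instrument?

With clues 1–3, cello, flute, and guitar are impossible for Elif's instrument.
That leaves violin.

violin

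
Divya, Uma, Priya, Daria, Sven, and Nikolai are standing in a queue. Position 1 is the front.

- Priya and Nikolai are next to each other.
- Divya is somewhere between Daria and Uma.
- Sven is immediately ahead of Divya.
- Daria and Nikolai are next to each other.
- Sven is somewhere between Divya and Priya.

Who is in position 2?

Nikolai

With clues 1–3, Daria, Divya, and Uma are ruled out for position 2.
With clues 1–4, Priya is ruled out for position 2.
With clues 1–5, Sven is ruled out for position 2.
So position 2 is Nikolai.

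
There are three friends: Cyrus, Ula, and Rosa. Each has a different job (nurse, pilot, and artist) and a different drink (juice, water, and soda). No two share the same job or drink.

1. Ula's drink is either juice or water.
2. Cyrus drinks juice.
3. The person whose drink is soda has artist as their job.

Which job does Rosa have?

With clues 1–3, nurse and pilot are impossible for Rosa's job.
That leaves artist.

artist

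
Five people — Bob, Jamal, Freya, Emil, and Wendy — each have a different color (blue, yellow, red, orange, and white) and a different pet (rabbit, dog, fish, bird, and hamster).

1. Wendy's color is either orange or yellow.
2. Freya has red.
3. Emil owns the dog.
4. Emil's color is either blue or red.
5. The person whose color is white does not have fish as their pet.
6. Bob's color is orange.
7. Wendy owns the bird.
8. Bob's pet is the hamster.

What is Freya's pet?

fish

With clues 1–3, dog is impossible for Freya's pet.
With clues 1–7, bird is impossible for Freya's pet.
With clues 1–8, hamster and rabbit are impossible for Freya's pet.
That leaves fish.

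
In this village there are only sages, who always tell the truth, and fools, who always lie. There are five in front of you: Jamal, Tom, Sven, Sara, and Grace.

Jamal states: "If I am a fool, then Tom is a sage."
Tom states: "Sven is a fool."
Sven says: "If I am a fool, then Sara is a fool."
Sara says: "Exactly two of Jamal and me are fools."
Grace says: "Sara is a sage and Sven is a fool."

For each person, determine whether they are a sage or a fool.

Consider Jamal. Suppose Jamal is a fool.
Then whichever role Sara has, Sara's statement has the wrong truth value — contradiction.
So Jamal is a sage.
With that fixed, Sara's statement is false, so Sara is a fool.
With that fixed, Grace's statement is false, so Grace is a fool.
With that fixed, Sven's statement is true, so Sven is a sage.
With that fixed, Tom's statement is false, so Tom is a fool.

Jamal: sage, Tom: fool, Sven: sage, Sara: fool, Grace: fool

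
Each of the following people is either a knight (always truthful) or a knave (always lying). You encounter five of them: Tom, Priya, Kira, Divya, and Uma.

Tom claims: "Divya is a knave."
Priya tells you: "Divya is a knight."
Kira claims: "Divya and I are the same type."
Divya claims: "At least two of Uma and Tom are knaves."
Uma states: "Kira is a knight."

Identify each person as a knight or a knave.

Tom: knave, Priya: knight, Kira: knave, Divya: knight, Uma: knave

Consider Tom. Suppose Tom is a knight.
Then no assignment of the remaining roles makes every statement match its speaker's type — contradiction.
So Tom is a knave.
Consider Priya. Suppose Priya is a knave.
Then no assignment of the remaining roles makes every statement match its speaker's type — contradiction.
So Priya is a knight.
Consider Kira. Suppose Kira is a knight.
Then no assignment of the remaining roles makes every statement match its speaker's type — contradiction.
So Kira is a knave.
With that fixed, Uma's statement is false, so Uma is a knave.
With that fixed, Divya's statement is true, so Divya is a knight.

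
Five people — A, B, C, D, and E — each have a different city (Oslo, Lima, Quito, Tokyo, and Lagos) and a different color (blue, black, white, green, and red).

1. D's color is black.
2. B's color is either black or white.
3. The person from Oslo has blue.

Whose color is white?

Clue 1 rules out D for the one with color white.
With clues 1–2, A, C, and E are impossible for the one with color white.
That leaves B.

B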